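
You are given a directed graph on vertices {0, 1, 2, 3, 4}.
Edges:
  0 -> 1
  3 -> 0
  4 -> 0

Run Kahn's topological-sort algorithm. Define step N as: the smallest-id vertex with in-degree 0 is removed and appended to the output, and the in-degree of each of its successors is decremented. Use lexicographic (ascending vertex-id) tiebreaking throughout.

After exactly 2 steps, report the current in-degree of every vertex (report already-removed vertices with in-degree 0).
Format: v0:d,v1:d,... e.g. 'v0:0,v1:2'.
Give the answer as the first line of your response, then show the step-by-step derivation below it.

v0:1,v1:1,v2:0,v3:0,v4:0

step 1: output 2; order=[2]; indeg=(2,1,0,0,0)
step 2: output 3; order=[2,3]; indeg=(1,1,0,0,0)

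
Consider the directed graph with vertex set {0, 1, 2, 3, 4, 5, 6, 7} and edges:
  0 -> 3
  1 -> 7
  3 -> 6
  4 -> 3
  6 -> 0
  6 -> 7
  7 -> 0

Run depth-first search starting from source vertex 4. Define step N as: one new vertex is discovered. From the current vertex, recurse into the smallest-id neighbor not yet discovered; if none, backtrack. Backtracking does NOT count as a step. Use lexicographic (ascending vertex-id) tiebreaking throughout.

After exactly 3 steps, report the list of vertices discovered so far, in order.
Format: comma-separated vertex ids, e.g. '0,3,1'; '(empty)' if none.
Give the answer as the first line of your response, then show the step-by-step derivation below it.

4,3,6

step 1: discover 4; path=4; order=4
step 2: discover 3; path=4>3; order=4,3
step 3: discover 6; path=4>3>6; order=4,3,6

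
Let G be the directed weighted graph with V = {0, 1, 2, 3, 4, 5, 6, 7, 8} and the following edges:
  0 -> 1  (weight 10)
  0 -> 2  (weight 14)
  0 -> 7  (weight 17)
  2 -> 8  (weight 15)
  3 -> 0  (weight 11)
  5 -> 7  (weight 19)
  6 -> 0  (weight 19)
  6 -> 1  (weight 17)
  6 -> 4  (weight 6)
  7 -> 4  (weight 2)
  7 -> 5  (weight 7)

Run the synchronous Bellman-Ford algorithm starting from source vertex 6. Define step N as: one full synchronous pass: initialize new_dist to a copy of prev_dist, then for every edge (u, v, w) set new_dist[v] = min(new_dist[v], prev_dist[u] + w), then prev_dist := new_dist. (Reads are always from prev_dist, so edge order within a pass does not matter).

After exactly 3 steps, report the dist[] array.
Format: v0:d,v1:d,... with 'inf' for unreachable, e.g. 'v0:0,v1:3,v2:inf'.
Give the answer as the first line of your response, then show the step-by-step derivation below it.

v0:19,v1:17,v2:33,v3:inf,v4:6,v5:43,v6:0,v7:36,v8:48

step 1: dist = v0:19,v1:17,v2:inf,v3:inf,v4:6,v5:inf,v6:0,v7:inf,v8:inf
step 2: dist = v0:19,v1:17,v2:33,v3:inf,v4:6,v5:inf,v6:0,v7:36,v8:inf
step 3: dist = v0:19,v1:17,v2:33,v3:inf,v4:6,v5:43,v6:0,v7:36,v8:48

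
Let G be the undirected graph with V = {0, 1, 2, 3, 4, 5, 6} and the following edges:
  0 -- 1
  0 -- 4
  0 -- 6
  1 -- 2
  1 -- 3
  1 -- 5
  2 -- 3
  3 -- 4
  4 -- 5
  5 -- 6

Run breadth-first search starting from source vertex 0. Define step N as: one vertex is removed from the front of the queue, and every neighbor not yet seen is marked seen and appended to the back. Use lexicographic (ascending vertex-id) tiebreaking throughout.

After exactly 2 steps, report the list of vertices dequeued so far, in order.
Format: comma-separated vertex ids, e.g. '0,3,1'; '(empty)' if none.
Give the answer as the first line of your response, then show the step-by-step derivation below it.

0,1

step 1: dequeue 0; queue=[1,4,6]; order=0
step 2: dequeue 1; queue=[4,6,2,3,5]; order=0,1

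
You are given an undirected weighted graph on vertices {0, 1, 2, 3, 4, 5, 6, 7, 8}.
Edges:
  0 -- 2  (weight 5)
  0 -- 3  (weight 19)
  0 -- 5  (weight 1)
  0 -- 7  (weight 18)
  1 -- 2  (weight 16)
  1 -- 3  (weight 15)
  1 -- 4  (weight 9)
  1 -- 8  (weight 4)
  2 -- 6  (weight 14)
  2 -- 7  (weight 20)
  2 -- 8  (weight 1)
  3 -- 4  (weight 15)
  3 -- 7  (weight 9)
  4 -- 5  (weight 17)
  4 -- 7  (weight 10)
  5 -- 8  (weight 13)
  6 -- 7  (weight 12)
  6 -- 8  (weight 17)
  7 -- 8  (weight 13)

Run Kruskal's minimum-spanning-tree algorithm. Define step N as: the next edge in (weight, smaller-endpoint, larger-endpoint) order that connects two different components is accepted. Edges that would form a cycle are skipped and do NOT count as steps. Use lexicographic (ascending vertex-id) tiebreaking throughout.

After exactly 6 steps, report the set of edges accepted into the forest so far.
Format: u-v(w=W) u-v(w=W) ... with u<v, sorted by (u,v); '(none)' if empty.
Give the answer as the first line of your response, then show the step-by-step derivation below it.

0-2(w=5) 0-5(w=1) 1-4(w=9) 1-8(w=4) 2-8(w=1) 3-7(w=9)

step 1: add edge 0-5 (w=1); MST = {0-5(w=1)}
step 2: add edge 2-8 (w=1); MST = {0-5(w=1) 2-8(w=1)}
step 3: add edge 1-8 (w=4); MST = {0-5(w=1) 1-8(w=4) 2-8(w=1)}
step 4: add edge 0-2 (w=5); MST = {0-2(w=5) 0-5(w=1) 1-8(w=4) 2-8(w=1)}
step 5: add edge 1-4 (w=9); MST = {0-2(w=5) 0-5(w=1) 1-4(w=9) 1-8(w=4) 2-8(w=1)}
step 6: add edge 3-7 (w=9); MST = {0-2(w=5) 0-5(w=1) 1-4(w=9) 1-8(w=4) 2-8(w=1) 3-7(w=9)}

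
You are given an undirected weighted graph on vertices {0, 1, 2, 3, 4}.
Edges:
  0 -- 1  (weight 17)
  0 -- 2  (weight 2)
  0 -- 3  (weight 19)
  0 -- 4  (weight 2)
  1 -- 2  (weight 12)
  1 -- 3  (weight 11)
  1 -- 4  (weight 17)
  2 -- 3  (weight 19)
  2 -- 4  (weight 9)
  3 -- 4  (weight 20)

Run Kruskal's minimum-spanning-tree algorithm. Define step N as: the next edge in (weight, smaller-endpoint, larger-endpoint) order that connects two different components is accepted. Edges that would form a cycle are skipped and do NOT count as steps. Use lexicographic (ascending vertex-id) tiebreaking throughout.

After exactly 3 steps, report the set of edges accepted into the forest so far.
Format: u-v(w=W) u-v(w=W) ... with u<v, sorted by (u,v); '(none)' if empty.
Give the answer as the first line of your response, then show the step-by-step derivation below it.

0-2(w=2) 0-4(w=2) 1-3(w=11)

step 1: add edge 0-2 (w=2); MST = {0-2(w=2)}
step 2: add edge 0-4 (w=2); MST = {0-2(w=2) 0-4(w=2)}
step 3: add edge 1-3 (w=11); MST = {0-2(w=2) 0-4(w=2) 1-3(w=11)}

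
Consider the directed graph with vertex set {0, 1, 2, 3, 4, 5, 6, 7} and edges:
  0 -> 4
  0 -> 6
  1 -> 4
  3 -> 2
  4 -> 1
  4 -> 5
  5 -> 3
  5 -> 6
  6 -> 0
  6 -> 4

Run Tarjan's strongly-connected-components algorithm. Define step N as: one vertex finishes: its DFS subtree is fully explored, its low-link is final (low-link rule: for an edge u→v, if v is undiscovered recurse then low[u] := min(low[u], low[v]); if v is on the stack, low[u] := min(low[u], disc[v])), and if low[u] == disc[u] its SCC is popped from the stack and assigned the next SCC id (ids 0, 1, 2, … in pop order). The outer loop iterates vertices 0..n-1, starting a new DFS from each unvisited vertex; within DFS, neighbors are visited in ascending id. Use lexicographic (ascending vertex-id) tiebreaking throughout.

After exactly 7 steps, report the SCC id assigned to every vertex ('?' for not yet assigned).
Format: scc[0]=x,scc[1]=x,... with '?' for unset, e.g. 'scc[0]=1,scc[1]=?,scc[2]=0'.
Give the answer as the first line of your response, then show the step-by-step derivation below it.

scc[0]=2,scc[1]=2,scc[2]=0,scc[3]=1,scc[4]=2,scc[5]=2,scc[6]=2,scc[7]=?

step 1: low=(low[0]=0,low[1]=1,low[2]=?,low[3]=?,low[4]=1,low[5]=?,low[6]=?,low[7]=?); scc=(scc[0]=?,scc[1]=?,scc[2]=?,scc[3]=?,scc[4]=?,scc[5]=?,scc[6]=?,scc[7]=?)
step 2: low=(low[0]=0,low[1]=1,low[2]=5,low[3]=4,low[4]=1,low[5]=3,low[6]=?,low[7]=?); scc=(scc[0]=?,scc[1]=?,scc[2]=0,scc[3]=?,scc[4]=?,scc[5]=?,scc[6]=?,scc[7]=?)
step 3: low=(low[0]=0,low[1]=1,low[2]=5,low[3]=4,low[4]=1,low[5]=3,low[6]=?,low[7]=?); scc=(scc[0]=?,scc[1]=?,scc[2]=0,scc[3]=1,scc[4]=?,scc[5]=?,scc[6]=?,scc[7]=?)
step 4: low=(low[0]=0,low[1]=1,low[2]=5,low[3]=4,low[4]=1,low[5]=3,low[6]=0,low[7]=?); scc=(scc[0]=?,scc[1]=?,scc[2]=0,scc[3]=1,scc[4]=?,scc[5]=?,scc[6]=?,scc[7]=?)
step 5: low=(low[0]=0,low[1]=1,low[2]=5,low[3]=4,low[4]=1,low[5]=0,low[6]=0,low[7]=?); scc=(scc[0]=?,scc[1]=?,scc[2]=0,scc[3]=1,scc[4]=?,scc[5]=?,scc[6]=?,scc[7]=?)
step 6: low=(low[0]=0,low[1]=1,low[2]=5,low[3]=4,low[4]=0,low[5]=0,low[6]=0,low[7]=?); scc=(scc[0]=?,scc[1]=?,scc[2]=0,scc[3]=1,scc[4]=?,scc[5]=?,scc[6]=?,scc[7]=?)
step 7: low=(low[0]=0,low[1]=1,low[2]=5,low[3]=4,low[4]=0,low[5]=0,low[6]=0,low[7]=?); scc=(scc[0]=2,scc[1]=2,scc[2]=0,scc[3]=1,scc[4]=2,scc[5]=2,scc[6]=2,scc[7]=?)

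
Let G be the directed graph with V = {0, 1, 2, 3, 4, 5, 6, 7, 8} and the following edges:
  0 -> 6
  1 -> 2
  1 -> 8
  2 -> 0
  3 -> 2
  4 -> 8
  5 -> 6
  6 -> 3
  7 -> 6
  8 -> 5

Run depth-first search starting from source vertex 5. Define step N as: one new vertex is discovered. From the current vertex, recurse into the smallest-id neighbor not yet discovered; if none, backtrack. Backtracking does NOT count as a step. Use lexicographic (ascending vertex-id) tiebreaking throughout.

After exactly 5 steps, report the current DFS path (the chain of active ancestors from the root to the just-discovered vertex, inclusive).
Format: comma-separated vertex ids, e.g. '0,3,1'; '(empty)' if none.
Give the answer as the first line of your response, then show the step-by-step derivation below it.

5,6,3,2,0

step 1: discover 5; path=5; order=5
step 2: discover 6; path=5>6; order=5,6
step 3: discover 3; path=5>6>3; order=5,6,3
step 4: discover 2; path=5>6>3>2; order=5,6,3,2
step 5: discover 0; path=5>6>3>2>0; order=5,6,3,2,0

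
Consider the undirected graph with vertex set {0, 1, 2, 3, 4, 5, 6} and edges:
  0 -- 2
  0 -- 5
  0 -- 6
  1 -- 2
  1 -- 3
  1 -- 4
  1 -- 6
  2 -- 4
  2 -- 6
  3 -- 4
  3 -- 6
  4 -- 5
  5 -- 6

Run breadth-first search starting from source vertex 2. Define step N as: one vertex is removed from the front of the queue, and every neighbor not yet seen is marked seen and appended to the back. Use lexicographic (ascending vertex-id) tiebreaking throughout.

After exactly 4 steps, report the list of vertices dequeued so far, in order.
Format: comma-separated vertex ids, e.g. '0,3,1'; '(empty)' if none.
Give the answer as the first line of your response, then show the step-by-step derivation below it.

2,0,1,4

step 1: dequeue 2; queue=[0,1,4,6]; order=2
step 2: dequeue 0; queue=[1,4,6,5]; order=2,0
step 3: dequeue 1; queue=[4,6,5,3]; order=2,0,1
step 4: dequeue 4; queue=[6,5,3]; order=2,0,1,4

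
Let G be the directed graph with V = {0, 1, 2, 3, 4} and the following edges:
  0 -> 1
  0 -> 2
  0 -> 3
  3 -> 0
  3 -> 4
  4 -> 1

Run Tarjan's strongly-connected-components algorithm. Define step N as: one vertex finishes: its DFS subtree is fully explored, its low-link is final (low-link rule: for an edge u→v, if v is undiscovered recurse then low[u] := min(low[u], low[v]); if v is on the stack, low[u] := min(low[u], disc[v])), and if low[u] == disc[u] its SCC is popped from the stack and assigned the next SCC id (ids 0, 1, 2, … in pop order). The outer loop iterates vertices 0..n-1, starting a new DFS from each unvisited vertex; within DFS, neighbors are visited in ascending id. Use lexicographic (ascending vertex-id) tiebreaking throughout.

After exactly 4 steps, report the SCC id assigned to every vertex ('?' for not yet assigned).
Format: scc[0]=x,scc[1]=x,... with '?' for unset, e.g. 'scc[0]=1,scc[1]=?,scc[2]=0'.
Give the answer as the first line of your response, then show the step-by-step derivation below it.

scc[0]=?,scc[1]=0,scc[2]=1,scc[3]=?,scc[4]=2

step 1: low=(low[0]=0,low[1]=1,low[2]=?,low[3]=?,low[4]=?); scc=(scc[0]=?,scc[1]=0,scc[2]=?,scc[3]=?,scc[4]=?)
step 2: low=(low[0]=0,low[1]=1,low[2]=2,low[3]=?,low[4]=?); scc=(scc[0]=?,scc[1]=0,scc[2]=1,scc[3]=?,scc[4]=?)
step 3: low=(low[0]=0,low[1]=1,low[2]=2,low[3]=0,low[4]=4); scc=(scc[0]=?,scc[1]=0,scc[2]=1,scc[3]=?,scc[4]=2)
step 4: low=(low[0]=0,low[1]=1,low[2]=2,low[3]=0,low[4]=4); scc=(scc[0]=?,scc[1]=0,scc[2]=1,scc[3]=?,scc[4]=2)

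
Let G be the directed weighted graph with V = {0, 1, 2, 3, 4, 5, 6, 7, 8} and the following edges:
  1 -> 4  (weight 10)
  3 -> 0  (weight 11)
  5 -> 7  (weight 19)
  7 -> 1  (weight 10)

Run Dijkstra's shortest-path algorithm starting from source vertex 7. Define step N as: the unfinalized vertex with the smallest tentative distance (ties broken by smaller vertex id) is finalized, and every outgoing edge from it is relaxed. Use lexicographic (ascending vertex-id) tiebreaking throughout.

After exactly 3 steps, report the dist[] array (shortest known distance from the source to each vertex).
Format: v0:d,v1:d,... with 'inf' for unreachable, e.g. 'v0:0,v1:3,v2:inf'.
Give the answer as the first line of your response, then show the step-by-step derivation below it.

v0:inf,v1:10,v2:inf,v3:inf,v4:20,v5:inf,v6:inf,v7:0,v8:inf

step 1: dist = v0:inf,v1:10,v2:inf,v3:inf,v4:inf,v5:inf,v6:inf,v7:0,v8:inf
step 2: dist = v0:inf,v1:10,v2:inf,v3:inf,v4:20,v5:inf,v6:inf,v7:0,v8:inf
step 3: dist = v0:inf,v1:10,v2:inf,v3:inf,v4:20,v5:inf,v6:inf,v7:0,v8:inf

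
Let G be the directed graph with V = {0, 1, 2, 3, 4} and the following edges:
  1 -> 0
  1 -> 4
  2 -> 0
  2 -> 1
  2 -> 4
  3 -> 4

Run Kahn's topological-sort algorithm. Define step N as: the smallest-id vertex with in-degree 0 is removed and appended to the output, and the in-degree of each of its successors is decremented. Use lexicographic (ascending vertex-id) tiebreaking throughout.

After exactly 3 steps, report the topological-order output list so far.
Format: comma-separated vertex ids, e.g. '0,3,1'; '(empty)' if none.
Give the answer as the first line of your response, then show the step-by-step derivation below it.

2,1,0

step 1: output 2; order=[2]; indeg=(1,0,0,0,2)
step 2: output 1; order=[2,1]; indeg=(0,0,0,0,1)
step 3: output 0; order=[2,1,0]; indeg=(0,0,0,0,1)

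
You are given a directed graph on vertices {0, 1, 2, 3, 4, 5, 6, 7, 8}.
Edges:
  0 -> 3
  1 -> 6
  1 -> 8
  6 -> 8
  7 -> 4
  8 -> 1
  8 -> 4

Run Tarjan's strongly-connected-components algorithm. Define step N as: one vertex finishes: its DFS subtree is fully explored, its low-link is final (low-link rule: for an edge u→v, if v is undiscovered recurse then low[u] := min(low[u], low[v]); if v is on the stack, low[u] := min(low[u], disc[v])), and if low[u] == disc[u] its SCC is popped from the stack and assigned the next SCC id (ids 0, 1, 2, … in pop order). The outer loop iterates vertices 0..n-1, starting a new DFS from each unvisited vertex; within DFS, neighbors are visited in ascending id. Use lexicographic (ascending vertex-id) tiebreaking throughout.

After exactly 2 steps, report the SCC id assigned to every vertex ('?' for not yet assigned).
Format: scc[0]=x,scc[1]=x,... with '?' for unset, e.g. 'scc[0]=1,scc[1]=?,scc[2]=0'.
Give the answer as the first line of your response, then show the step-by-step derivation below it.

scc[0]=1,scc[1]=?,scc[2]=?,scc[3]=0,scc[4]=?,scc[5]=?,scc[6]=?,scc[7]=?,scc[8]=?

step 1: low=(low[0]=0,low[1]=?,low[2]=?,low[3]=1,low[4]=?,low[5]=?,low[6]=?,low[7]=?,low[8]=?); scc=(scc[0]=?,scc[1]=?,scc[2]=?,scc[3]=0,scc[4]=?,scc[5]=?,scc[6]=?,scc[7]=?,scc[8]=?)
step 2: low=(low[0]=0,low[1]=?,low[2]=?,low[3]=1,low[4]=?,low[5]=?,low[6]=?,low[7]=?,low[8]=?); scc=(scc[0]=1,scc[1]=?,scc[2]=?,scc[3]=0,scc[4]=?,scc[5]=?,scc[6]=?,scc[7]=?,scc[8]=?)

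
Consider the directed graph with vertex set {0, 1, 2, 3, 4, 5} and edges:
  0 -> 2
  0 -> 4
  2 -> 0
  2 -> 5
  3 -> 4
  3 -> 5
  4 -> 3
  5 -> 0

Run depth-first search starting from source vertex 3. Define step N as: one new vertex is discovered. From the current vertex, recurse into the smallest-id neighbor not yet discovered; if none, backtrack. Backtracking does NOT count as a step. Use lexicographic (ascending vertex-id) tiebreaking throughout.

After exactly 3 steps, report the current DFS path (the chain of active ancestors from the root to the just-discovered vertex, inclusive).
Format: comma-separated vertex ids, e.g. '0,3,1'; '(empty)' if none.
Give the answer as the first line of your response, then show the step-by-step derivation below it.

3,5

step 1: discover 3; path=3; order=3
step 2: discover 4; path=3>4; order=3,4
step 3: discover 5; path=3>5; order=3,4,5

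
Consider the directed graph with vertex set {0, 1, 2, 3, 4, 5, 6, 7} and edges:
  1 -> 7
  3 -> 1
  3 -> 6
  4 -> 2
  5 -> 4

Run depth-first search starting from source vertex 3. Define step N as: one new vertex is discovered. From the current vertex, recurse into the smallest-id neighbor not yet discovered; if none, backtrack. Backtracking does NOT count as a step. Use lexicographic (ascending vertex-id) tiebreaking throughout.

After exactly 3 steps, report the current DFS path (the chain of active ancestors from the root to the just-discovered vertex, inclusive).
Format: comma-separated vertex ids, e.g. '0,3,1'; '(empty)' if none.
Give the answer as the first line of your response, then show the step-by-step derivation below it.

3,1,7

step 1: discover 3; path=3; order=3
step 2: discover 1; path=3>1; order=3,1
step 3: discover 7; path=3>1>7; order=3,1,7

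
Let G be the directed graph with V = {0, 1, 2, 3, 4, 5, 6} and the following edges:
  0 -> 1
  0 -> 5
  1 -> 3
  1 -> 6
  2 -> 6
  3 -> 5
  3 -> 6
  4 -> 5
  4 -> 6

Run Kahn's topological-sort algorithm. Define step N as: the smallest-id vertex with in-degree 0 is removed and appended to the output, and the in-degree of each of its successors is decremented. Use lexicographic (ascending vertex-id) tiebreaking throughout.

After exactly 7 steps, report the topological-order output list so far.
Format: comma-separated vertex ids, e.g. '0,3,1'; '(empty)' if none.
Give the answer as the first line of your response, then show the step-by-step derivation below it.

0,1,2,3,4,5,6

step 1: output 0; order=[0]; indeg=(0,0,0,1,0,2,4)
step 2: output 1; order=[0,1]; indeg=(0,0,0,0,0,2,3)
step 3: output 2; order=[0,1,2]; indeg=(0,0,0,0,0,2,2)
step 4: output 3; order=[0,1,2,3]; indeg=(0,0,0,0,0,1,1)
step 5: output 4; order=[0,1,2,3,4]; indeg=(0,0,0,0,0,0,0)
step 6: output 5; order=[0,1,2,3,4,5]; indeg=(0,0,0,0,0,0,0)
step 7: output 6; order=[0,1,2,3,4,5,6]; indeg=(0,0,0,0,0,0,0)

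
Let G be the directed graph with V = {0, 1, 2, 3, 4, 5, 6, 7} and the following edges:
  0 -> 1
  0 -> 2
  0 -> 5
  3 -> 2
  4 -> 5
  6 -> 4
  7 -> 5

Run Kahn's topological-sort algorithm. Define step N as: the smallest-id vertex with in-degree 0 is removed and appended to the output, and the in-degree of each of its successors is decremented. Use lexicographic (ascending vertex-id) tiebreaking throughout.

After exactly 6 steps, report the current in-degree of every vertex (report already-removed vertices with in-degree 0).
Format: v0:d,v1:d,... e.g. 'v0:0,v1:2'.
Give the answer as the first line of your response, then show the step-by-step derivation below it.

v0:0,v1:0,v2:0,v3:0,v4:0,v5:1,v6:0,v7:0

step 1: output 0; order=[0]; indeg=(0,0,1,0,1,2,0,0)
step 2: output 1; order=[0,1]; indeg=(0,0,1,0,1,2,0,0)
step 3: output 3; order=[0,1,3]; indeg=(0,0,0,0,1,2,0,0)
step 4: output 2; order=[0,1,3,2]; indeg=(0,0,0,0,1,2,0,0)
step 5: output 6; order=[0,1,3,2,6]; indeg=(0,0,0,0,0,2,0,0)
step 6: output 4; order=[0,1,3,2,6,4]; indeg=(0,0,0,0,0,1,0,0)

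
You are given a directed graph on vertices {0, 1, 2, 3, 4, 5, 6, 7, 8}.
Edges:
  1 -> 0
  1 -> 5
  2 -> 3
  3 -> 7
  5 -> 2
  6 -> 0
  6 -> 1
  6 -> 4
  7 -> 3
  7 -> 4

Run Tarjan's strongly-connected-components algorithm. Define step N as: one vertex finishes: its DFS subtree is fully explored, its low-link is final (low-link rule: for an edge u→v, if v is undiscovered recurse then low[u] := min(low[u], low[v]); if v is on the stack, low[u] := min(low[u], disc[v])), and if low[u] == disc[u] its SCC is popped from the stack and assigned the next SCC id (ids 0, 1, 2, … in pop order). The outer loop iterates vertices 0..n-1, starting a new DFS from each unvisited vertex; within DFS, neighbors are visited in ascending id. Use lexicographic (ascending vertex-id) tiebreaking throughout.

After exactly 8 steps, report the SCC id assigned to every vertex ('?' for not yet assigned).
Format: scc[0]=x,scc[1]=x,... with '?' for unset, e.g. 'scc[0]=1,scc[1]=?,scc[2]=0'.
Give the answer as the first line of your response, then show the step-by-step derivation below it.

scc[0]=0,scc[1]=5,scc[2]=3,scc[3]=2,scc[4]=1,scc[5]=4,scc[6]=6,scc[7]=2,scc[8]=?

step 1: low=(low[0]=0,low[1]=?,low[2]=?,low[3]=?,low[4]=?,low[5]=?,low[6]=?,low[7]=?,low[8]=?); scc=(scc[0]=0,scc[1]=?,scc[2]=?,scc[3]=?,scc[4]=?,scc[5]=?,scc[6]=?,scc[7]=?,scc[8]=?)
step 2: low=(low[0]=0,low[1]=1,low[2]=3,low[3]=4,low[4]=6,low[5]=2,low[6]=?,low[7]=4,low[8]=?); scc=(scc[0]=0,scc[1]=?,scc[2]=?,scc[3]=?,scc[4]=1,scc[5]=?,scc[6]=?,scc[7]=?,scc[8]=?)
step 3: low=(low[0]=0,low[1]=1,low[2]=3,low[3]=4,low[4]=6,low[5]=2,low[6]=?,low[7]=4,low[8]=?); scc=(scc[0]=0,scc[1]=?,scc[2]=?,scc[3]=?,scc[4]=1,scc[5]=?,scc[6]=?,scc[7]=?,scc[8]=?)
step 4: low=(low[0]=0,low[1]=1,low[2]=3,low[3]=4,low[4]=6,low[5]=2,low[6]=?,low[7]=4,low[8]=?); scc=(scc[0]=0,scc[1]=?,scc[2]=?,scc[3]=2,scc[4]=1,scc[5]=?,scc[6]=?,scc[7]=2,scc[8]=?)
step 5: low=(low[0]=0,low[1]=1,low[2]=3,low[3]=4,low[4]=6,low[5]=2,low[6]=?,low[7]=4,low[8]=?); scc=(scc[0]=0,scc[1]=?,scc[2]=3,scc[3]=2,scc[4]=1,scc[5]=?,scc[6]=?,scc[7]=2,scc[8]=?)
step 6: low=(low[0]=0,low[1]=1,low[2]=3,low[3]=4,low[4]=6,low[5]=2,low[6]=?,low[7]=4,low[8]=?); scc=(scc[0]=0,scc[1]=?,scc[2]=3,scc[3]=2,scc[4]=1,scc[5]=4,scc[6]=?,scc[7]=2,scc[8]=?)
step 7: low=(low[0]=0,low[1]=1,low[2]=3,low[3]=4,low[4]=6,low[5]=2,low[6]=?,low[7]=4,low[8]=?); scc=(scc[0]=0,scc[1]=5,scc[2]=3,scc[3]=2,scc[4]=1,scc[5]=4,scc[6]=?,scc[7]=2,scc[8]=?)
step 8: low=(low[0]=0,low[1]=1,low[2]=3,low[3]=4,low[4]=6,low[5]=2,low[6]=7,low[7]=4,low[8]=?); scc=(scc[0]=0,scc[1]=5,scc[2]=3,scc[3]=2,scc[4]=1,scc[5]=4,scc[6]=6,scc[7]=2,scc[8]=?)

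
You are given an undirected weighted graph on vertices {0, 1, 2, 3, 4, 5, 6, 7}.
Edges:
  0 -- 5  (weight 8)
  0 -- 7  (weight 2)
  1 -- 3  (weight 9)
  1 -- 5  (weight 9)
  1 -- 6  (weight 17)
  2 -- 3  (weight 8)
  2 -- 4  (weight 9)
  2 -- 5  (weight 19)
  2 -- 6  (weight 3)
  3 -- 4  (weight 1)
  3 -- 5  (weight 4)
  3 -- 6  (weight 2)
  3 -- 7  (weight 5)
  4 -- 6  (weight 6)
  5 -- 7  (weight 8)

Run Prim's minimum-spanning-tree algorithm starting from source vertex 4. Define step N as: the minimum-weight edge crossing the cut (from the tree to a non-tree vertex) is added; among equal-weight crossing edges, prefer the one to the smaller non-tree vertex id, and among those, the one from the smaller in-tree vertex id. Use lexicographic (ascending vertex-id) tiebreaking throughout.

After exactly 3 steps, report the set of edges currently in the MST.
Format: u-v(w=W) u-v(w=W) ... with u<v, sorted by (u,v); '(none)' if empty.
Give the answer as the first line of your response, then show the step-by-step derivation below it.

2-6(w=3) 3-4(w=1) 3-6(w=2)

step 1: add edge 3-4 (w=1); MST = {3-4(w=1)}
step 2: add edge 3-6 (w=2); MST = {3-4(w=1) 3-6(w=2)}
step 3: add edge 2-6 (w=3); MST = {2-6(w=3) 3-4(w=1) 3-6(w=2)}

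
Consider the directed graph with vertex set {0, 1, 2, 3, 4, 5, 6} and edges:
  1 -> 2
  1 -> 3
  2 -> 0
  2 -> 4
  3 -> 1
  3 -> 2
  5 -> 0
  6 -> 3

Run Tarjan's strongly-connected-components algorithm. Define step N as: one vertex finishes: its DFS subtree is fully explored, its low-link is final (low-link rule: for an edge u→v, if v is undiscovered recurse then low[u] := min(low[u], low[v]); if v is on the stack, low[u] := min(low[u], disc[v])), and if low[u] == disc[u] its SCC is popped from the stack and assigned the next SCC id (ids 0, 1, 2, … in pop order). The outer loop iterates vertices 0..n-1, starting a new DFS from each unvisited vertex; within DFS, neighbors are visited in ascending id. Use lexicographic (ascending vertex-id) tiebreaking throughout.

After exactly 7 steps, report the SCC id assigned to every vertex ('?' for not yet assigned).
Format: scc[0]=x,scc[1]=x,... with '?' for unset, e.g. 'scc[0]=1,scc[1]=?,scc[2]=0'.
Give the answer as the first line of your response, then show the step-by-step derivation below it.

scc[0]=0,scc[1]=3,scc[2]=2,scc[3]=3,scc[4]=1,scc[5]=4,scc[6]=5

step 1: low=(low[0]=0,low[1]=?,low[2]=?,low[3]=?,low[4]=?,low[5]=?,low[6]=?); scc=(scc[0]=0,scc[1]=?,scc[2]=?,scc[3]=?,scc[4]=?,scc[5]=?,scc[6]=?)
step 2: low=(low[0]=0,low[1]=1,low[2]=2,low[3]=?,low[4]=3,low[5]=?,low[6]=?); scc=(scc[0]=0,scc[1]=?,scc[2]=?,scc[3]=?,scc[4]=1,scc[5]=?,scc[6]=?)
step 3: low=(low[0]=0,low[1]=1,low[2]=2,low[3]=?,low[4]=3,low[5]=?,low[6]=?); scc=(scc[0]=0,scc[1]=?,scc[2]=2,scc[3]=?,scc[4]=1,scc[5]=?,scc[6]=?)
step 4: low=(low[0]=0,low[1]=1,low[2]=2,low[3]=1,low[4]=3,low[5]=?,low[6]=?); scc=(scc[0]=0,scc[1]=?,scc[2]=2,scc[3]=?,scc[4]=1,scc[5]=?,scc[6]=?)
step 5: low=(low[0]=0,low[1]=1,low[2]=2,low[3]=1,low[4]=3,low[5]=?,low[6]=?); scc=(scc[0]=0,scc[1]=3,scc[2]=2,scc[3]=3,scc[4]=1,scc[5]=?,scc[6]=?)
step 6: low=(low[0]=0,low[1]=1,low[2]=2,low[3]=1,low[4]=3,low[5]=5,low[6]=?); scc=(scc[0]=0,scc[1]=3,scc[2]=2,scc[3]=3,scc[4]=1,scc[5]=4,scc[6]=?)
step 7: low=(low[0]=0,low[1]=1,low[2]=2,low[3]=1,low[4]=3,low[5]=5,low[6]=6); scc=(scc[0]=0,scc[1]=3,scc[2]=2,scc[3]=3,scc[4]=1,scc[5]=4,scc[6]=5)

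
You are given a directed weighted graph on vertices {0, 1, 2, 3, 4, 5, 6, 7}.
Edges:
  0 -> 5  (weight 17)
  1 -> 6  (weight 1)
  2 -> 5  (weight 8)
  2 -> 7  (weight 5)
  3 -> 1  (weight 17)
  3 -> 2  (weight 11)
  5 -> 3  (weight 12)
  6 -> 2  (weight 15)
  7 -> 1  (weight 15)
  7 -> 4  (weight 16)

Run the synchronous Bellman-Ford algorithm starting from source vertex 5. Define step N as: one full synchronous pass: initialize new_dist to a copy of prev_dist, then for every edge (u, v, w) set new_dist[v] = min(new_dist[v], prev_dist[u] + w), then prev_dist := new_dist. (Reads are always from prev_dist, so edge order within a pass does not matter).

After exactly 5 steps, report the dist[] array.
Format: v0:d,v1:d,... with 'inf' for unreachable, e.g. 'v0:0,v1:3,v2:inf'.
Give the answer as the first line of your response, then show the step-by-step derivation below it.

v0:inf,v1:29,v2:23,v3:12,v4:44,v5:0,v6:30,v7:28

step 1: dist = v0:inf,v1:inf,v2:inf,v3:12,v4:inf,v5:0,v6:inf,v7:inf
step 2: dist = v0:inf,v1:29,v2:23,v3:12,v4:inf,v5:0,v6:inf,v7:inf
step 3: dist = v0:inf,v1:29,v2:23,v3:12,v4:inf,v5:0,v6:30,v7:28
step 4: dist = v0:inf,v1:29,v2:23,v3:12,v4:44,v5:0,v6:30,v7:28
step 5: dist = v0:inf,v1:29,v2:23,v3:12,v4:44,v5:0,v6:30,v7:28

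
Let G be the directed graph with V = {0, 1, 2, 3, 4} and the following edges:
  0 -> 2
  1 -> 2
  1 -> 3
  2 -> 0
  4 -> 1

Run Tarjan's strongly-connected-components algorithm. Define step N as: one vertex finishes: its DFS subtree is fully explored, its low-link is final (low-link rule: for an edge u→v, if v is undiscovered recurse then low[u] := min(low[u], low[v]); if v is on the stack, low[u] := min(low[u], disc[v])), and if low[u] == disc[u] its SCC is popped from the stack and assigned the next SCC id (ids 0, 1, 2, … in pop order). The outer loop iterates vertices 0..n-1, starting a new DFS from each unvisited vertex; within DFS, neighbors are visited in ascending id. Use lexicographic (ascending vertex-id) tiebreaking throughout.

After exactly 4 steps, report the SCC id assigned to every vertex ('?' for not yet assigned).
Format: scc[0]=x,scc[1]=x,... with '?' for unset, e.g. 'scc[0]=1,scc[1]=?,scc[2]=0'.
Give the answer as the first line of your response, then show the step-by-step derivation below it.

scc[0]=0,scc[1]=2,scc[2]=0,scc[3]=1,scc[4]=?

step 1: low=(low[0]=0,low[1]=?,low[2]=0,low[3]=?,low[4]=?); scc=(scc[0]=?,scc[1]=?,scc[2]=?,scc[3]=?,scc[4]=?)
step 2: low=(low[0]=0,low[1]=?,low[2]=0,low[3]=?,low[4]=?); scc=(scc[0]=0,scc[1]=?,scc[2]=0,scc[3]=?,scc[4]=?)
step 3: low=(low[0]=0,low[1]=2,low[2]=0,low[3]=3,low[4]=?); scc=(scc[0]=0,scc[1]=?,scc[2]=0,scc[3]=1,scc[4]=?)
step 4: low=(low[0]=0,low[1]=2,low[2]=0,low[3]=3,low[4]=?); scc=(scc[0]=0,scc[1]=2,scc[2]=0,scc[3]=1,scc[4]=?)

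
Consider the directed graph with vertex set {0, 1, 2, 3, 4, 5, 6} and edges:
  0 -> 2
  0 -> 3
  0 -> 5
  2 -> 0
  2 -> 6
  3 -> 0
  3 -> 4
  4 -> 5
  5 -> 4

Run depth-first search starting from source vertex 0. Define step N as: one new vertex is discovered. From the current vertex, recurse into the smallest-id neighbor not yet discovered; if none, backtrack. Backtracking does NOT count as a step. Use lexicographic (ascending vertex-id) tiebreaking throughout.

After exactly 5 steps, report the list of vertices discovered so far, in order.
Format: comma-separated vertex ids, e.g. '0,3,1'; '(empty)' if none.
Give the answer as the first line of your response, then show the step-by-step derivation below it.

0,2,6,3,4

step 1: discover 0; path=0; order=0
step 2: discover 2; path=0>2; order=0,2
step 3: discover 6; path=0>2>6; order=0,2,6
step 4: discover 3; path=0>3; order=0,2,6,3
step 5: discover 4; path=0>3>4; order=0,2,6,3,4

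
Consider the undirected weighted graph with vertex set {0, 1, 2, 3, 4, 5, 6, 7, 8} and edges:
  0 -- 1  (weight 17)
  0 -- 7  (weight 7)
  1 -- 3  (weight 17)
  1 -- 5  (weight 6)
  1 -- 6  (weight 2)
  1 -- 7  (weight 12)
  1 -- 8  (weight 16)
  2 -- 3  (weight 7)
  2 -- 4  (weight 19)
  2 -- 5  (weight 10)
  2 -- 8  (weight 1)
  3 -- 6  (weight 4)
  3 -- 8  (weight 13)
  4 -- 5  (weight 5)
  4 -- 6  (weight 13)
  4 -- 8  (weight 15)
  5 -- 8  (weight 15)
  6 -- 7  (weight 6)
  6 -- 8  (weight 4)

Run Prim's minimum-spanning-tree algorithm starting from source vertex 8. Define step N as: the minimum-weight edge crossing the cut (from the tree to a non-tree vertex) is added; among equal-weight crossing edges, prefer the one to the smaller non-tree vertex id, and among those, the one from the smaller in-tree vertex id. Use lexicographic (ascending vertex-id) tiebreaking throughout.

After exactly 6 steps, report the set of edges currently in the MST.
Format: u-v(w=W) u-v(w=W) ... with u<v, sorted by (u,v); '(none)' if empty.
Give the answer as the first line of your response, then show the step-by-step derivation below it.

1-5(w=6) 1-6(w=2) 2-8(w=1) 3-6(w=4) 4-5(w=5) 6-8(w=4)

step 1: add edge 2-8 (w=1); MST = {2-8(w=1)}
step 2: add edge 6-8 (w=4); MST = {2-8(w=1) 6-8(w=4)}
step 3: add edge 1-6 (w=2); MST = {1-6(w=2) 2-8(w=1) 6-8(w=4)}
step 4: add edge 3-6 (w=4); MST = {1-6(w=2) 2-8(w=1) 3-6(w=4) 6-8(w=4)}
step 5: add edge 1-5 (w=6); MST = {1-5(w=6) 1-6(w=2) 2-8(w=1) 3-6(w=4) 6-8(w=4)}
step 6: add edge 4-5 (w=5); MST = {1-5(w=6) 1-6(w=2) 2-8(w=1) 3-6(w=4) 4-5(w=5) 6-8(w=4)}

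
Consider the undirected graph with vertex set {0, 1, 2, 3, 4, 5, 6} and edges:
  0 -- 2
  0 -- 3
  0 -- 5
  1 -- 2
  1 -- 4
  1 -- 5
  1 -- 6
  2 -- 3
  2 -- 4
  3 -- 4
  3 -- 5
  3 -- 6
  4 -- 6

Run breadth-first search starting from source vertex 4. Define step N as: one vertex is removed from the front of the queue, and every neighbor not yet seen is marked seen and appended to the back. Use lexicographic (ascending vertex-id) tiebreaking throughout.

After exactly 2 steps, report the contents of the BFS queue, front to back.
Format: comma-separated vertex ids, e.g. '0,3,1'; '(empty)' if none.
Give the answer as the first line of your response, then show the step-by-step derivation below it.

2,3,6,5

step 1: dequeue 4; queue=[1,2,3,6]; order=4
step 2: dequeue 1; queue=[2,3,6,5]; order=4,1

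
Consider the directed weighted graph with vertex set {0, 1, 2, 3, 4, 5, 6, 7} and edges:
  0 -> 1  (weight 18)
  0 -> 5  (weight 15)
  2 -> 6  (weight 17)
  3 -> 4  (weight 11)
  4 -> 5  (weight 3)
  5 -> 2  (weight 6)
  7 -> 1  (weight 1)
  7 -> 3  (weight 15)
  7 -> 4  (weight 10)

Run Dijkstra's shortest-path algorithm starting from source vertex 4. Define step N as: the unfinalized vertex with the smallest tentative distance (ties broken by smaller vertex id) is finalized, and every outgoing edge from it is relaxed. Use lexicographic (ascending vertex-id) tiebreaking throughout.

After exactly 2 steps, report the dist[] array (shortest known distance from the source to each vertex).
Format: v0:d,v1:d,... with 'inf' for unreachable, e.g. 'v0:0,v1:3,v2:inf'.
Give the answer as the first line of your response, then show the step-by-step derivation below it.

v0:inf,v1:inf,v2:9,v3:inf,v4:0,v5:3,v6:inf,v7:inf

step 1: dist = v0:inf,v1:inf,v2:inf,v3:inf,v4:0,v5:3,v6:inf,v7:inf
step 2: dist = v0:inf,v1:inf,v2:9,v3:inf,v4:0,v5:3,v6:inf,v7:inf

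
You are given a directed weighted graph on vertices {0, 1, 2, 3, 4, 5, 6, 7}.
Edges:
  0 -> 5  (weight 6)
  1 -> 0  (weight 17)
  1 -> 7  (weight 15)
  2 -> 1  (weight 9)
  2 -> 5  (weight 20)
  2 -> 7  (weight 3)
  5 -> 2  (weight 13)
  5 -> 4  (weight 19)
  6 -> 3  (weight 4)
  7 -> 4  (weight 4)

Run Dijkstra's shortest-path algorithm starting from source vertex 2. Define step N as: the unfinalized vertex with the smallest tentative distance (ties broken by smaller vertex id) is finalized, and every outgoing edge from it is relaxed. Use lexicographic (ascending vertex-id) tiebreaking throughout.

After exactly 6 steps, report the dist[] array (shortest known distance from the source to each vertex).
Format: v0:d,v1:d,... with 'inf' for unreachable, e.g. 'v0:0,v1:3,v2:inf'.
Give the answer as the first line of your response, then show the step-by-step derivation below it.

v0:26,v1:9,v2:0,v3:inf,v4:7,v5:20,v6:inf,v7:3

step 1: dist = v0:inf,v1:9,v2:0,v3:inf,v4:inf,v5:20,v6:inf,v7:3
step 2: dist = v0:inf,v1:9,v2:0,v3:inf,v4:7,v5:20,v6:inf,v7:3
step 3: dist = v0:inf,v1:9,v2:0,v3:inf,v4:7,v5:20,v6:inf,v7:3
step 4: dist = v0:26,v1:9,v2:0,v3:inf,v4:7,v5:20,v6:inf,v7:3
step 5: dist = v0:26,v1:9,v2:0,v3:inf,v4:7,v5:20,v6:inf,v7:3
step 6: dist = v0:26,v1:9,v2:0,v3:inf,v4:7,v5:20,v6:inf,v7:3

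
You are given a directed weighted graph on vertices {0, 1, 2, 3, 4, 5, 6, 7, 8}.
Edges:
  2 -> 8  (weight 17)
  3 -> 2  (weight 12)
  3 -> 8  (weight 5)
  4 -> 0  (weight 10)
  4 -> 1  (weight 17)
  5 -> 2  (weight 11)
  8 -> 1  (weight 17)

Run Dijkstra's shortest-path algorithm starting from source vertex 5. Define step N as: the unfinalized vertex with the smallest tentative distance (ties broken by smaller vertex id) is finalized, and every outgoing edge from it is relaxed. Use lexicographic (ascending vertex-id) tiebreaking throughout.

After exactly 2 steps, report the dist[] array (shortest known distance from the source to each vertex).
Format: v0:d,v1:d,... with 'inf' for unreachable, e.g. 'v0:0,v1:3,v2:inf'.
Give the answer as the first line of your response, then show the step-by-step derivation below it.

v0:inf,v1:inf,v2:11,v3:inf,v4:inf,v5:0,v6:inf,v7:inf,v8:28

step 1: dist = v0:inf,v1:inf,v2:11,v3:inf,v4:inf,v5:0,v6:inf,v7:inf,v8:inf
step 2: dist = v0:inf,v1:inf,v2:11,v3:inf,v4:inf,v5:0,v6:inf,v7:inf,v8:28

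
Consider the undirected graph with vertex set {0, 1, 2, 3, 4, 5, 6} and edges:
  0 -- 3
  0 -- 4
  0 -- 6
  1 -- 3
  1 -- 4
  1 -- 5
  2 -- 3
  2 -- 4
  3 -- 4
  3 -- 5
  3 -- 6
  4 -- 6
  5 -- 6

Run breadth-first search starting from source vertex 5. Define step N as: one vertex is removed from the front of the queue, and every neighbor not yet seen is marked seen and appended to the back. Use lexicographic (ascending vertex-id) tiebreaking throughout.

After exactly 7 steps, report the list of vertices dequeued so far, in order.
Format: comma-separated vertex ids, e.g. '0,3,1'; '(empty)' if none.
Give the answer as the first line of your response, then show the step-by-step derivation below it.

5,1,3,6,4,0,2

step 1: dequeue 5; queue=[1,3,6]; order=5
step 2: dequeue 1; queue=[3,6,4]; order=5,1
step 3: dequeue 3; queue=[6,4,0,2]; order=5,1,3
step 4: dequeue 6; queue=[4,0,2]; order=5,1,3,6
step 5: dequeue 4; queue=[0,2]; order=5,1,3,6,4
step 6: dequeue 0; queue=[2]; order=5,1,3,6,4,0
step 7: dequeue 2; queue=[(empty)]; order=5,1,3,6,4,0,2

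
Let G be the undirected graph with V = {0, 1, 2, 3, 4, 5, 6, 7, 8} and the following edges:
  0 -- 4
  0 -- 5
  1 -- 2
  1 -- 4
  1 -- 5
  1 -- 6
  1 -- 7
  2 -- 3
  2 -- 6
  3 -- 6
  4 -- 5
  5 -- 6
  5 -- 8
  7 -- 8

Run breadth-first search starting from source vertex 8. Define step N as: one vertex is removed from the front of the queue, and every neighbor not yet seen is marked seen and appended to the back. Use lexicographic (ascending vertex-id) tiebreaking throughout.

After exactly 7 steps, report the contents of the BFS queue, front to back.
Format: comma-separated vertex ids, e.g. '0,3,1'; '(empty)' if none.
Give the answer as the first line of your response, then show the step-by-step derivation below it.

2,3

step 1: dequeue 8; queue=[5,7]; order=8
step 2: dequeue 5; queue=[7,0,1,4,6]; order=8,5
step 3: dequeue 7; queue=[0,1,4,6]; order=8,5,7
step 4: dequeue 0; queue=[1,4,6]; order=8,5,7,0
step 5: dequeue 1; queue=[4,6,2]; order=8,5,7,0,1
step 6: dequeue 4; queue=[6,2]; order=8,5,7,0,1,4
step 7: dequeue 6; queue=[2,3]; order=8,5,7,0,1,4,6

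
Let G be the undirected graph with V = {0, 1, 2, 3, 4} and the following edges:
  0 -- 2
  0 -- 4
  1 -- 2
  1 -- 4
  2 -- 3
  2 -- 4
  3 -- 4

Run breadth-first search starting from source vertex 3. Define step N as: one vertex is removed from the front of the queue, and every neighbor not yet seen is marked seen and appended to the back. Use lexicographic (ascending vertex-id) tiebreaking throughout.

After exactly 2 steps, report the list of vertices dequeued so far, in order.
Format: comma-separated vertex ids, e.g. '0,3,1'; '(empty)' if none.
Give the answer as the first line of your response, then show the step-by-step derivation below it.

3,2

step 1: dequeue 3; queue=[2,4]; order=3
step 2: dequeue 2; queue=[4,0,1]; order=3,2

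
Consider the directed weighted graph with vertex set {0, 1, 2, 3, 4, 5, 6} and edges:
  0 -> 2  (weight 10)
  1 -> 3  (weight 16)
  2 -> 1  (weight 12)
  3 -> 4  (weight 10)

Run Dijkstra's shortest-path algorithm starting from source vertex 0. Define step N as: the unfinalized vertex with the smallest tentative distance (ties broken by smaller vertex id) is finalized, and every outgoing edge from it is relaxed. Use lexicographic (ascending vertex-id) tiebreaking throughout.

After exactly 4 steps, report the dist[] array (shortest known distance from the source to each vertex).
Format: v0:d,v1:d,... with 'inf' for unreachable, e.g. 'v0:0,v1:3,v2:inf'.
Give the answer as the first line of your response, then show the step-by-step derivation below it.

v0:0,v1:22,v2:10,v3:38,v4:48,v5:inf,v6:inf

step 1: dist = v0:0,v1:inf,v2:10,v3:inf,v4:inf,v5:inf,v6:inf
step 2: dist = v0:0,v1:22,v2:10,v3:inf,v4:inf,v5:inf,v6:inf
step 3: dist = v0:0,v1:22,v2:10,v3:38,v4:inf,v5:inf,v6:inf
step 4: dist = v0:0,v1:22,v2:10,v3:38,v4:48,v5:inf,v6:inf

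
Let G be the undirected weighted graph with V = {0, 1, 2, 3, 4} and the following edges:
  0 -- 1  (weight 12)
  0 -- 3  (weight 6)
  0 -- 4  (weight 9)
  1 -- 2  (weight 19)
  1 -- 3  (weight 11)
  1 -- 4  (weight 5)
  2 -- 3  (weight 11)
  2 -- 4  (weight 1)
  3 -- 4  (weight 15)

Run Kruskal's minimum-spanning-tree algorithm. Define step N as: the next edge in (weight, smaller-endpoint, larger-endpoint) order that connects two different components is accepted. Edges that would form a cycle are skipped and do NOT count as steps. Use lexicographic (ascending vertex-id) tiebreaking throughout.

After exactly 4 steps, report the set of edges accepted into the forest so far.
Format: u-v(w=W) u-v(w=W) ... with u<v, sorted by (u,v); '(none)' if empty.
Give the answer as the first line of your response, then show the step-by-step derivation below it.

0-3(w=6) 0-4(w=9) 1-4(w=5) 2-4(w=1)

step 1: add edge 2-4 (w=1); MST = {2-4(w=1)}
step 2: add edge 1-4 (w=5); MST = {1-4(w=5) 2-4(w=1)}
step 3: add edge 0-3 (w=6); MST = {0-3(w=6) 1-4(w=5) 2-4(w=1)}
step 4: add edge 0-4 (w=9); MST = {0-3(w=6) 0-4(w=9) 1-4(w=5) 2-4(w=1)}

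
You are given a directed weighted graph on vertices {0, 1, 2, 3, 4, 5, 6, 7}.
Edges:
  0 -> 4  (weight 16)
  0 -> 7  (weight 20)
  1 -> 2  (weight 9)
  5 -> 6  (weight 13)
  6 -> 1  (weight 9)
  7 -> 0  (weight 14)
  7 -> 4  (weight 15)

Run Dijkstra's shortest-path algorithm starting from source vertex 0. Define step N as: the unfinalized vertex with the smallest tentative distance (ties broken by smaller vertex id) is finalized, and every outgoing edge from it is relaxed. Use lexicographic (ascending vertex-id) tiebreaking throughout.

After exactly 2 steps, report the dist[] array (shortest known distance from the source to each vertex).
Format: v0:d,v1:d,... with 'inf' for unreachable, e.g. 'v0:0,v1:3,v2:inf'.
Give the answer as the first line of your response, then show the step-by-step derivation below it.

v0:0,v1:inf,v2:inf,v3:inf,v4:16,v5:inf,v6:inf,v7:20

step 1: dist = v0:0,v1:inf,v2:inf,v3:inf,v4:16,v5:inf,v6:inf,v7:20
step 2: dist = v0:0,v1:inf,v2:inf,v3:inf,v4:16,v5:inf,v6:inf,v7:20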